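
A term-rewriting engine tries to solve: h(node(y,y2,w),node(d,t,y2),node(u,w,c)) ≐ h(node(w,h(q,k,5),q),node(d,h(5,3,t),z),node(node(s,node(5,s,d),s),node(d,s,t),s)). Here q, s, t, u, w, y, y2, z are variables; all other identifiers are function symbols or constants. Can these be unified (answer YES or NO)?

NO

Decompose h/3: node(y,y2,w) ≐ node(w,h(q,k,5),q),  node(d,t,y2) ≐ node(d,h(5,3,t),z),  node(u,w,c) ≐ node(node(s,node(5,s,d),s),node(d,s,t),s).
Decompose node/3: y ≐ w,  y2 ≐ h(q,k,5),  w ≐ q.
Bind y := w; no other remaining equation mentions y.
Bind y2 := h(q,k,5); substituting into the one remaining equation that mentions y2 gives: node(d,t,h(q,k,5)) ≐ node(d,h(5,3,t),z).
Bind w := q; substituting into the one remaining equation that mentions w gives: node(u,q,c) ≐ node(node(s,node(5,s,d),s),node(d,s,t),s). Substituting into the earlier binding gives y := q.
Decompose node/3: d ≐ d,  t ≐ h(5,3,t),  h(q,k,5) ≐ z.
Delete trivial equation d ≐ d.
Occurs check fails: t occurs in h(5,3,t); the equation t ≐ h(5,3,t) has no finite solution.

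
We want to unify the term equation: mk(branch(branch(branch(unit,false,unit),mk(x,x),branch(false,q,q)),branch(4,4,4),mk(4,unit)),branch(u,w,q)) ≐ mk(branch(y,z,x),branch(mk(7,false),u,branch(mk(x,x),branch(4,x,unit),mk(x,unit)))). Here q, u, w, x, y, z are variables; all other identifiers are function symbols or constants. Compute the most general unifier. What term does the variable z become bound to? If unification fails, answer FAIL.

Decompose mk/2: branch(branch(branch(unit,false,unit),mk(x,x),branch(false,q,q)),branch(4,4,4),mk(4,unit)) ≐ branch(y,z,x),  branch(u,w,q) ≐ branch(mk(7,false),u,branch(mk(x,x),branch(4,x,unit),mk(x,unit))).
Decompose branch/3: branch(branch(unit,false,unit),mk(x,x),branch(false,q,q)) ≐ y,  branch(4,4,4) ≐ z,  mk(4,unit) ≐ x.
Bind y := branch(branch(unit,false,unit),mk(x,x),branch(false,q,q)); no other remaining equation mentions y.
Bind z := branch(4,4,4); no other remaining equation mentions z.
Bind x := mk(4,unit); substituting into the remaining equation gives: branch(u,w,q) ≐ branch(mk(7,false),u,branch(mk(mk(4,unit),mk(4,unit)),branch(4,mk(4,unit),unit),mk(mk(4,unit),unit))). Substituting into the earlier binding gives y := branch(branch(unit,false,unit),mk(mk(4,unit),mk(4,unit)),branch(false,q,q)).
Decompose branch/3: u ≐ mk(7,false),  w ≐ u,  q ≐ branch(mk(mk(4,unit),mk(4,unit)),branch(4,mk(4,unit),unit),mk(mk(4,unit),unit)).
Bind u := mk(7,false); substituting into the one remaining equation that mentions u gives: w ≐ mk(7,false).
Bind w := mk(7,false); no other remaining equation mentions w.
Bind q := branch(mk(mk(4,unit),mk(4,unit)),branch(4,mk(4,unit),unit),mk(mk(4,unit),unit)). Substituting into the earlier binding gives y := branch(branch(unit,false,unit),mk(mk(4,unit),mk(4,unit)),branch(false,branch(mk(mk(4,unit),mk(4,unit)),branch(4,mk(4,unit),unit),mk(mk(4,unit),unit)),branch(mk(mk(4,unit),mk(4,unit)),branch(4,mk(4,unit),unit),mk(mk(4,unit),unit)))).
MGU = { y -> branch(branch(unit,false,unit),mk(mk(4,unit),mk(4,unit)),branch(false,branch(mk(mk(4,unit),mk(4,unit)),branch(4,mk(4,unit),unit),mk(mk(4,unit),unit)),branch(mk(mk(4,unit),mk(4,unit)),branch(4,mk(4,unit),unit),mk(mk(4,unit),unit)))), z -> branch(4,4,4), x -> mk(4,unit), u -> mk(7,false), w -> mk(7,false), q -> branch(mk(mk(4,unit),mk(4,unit)),branch(4,mk(4,unit),unit),mk(mk(4,unit),unit)) }, so z -> branch(4,4,4).

branch(4,4,4)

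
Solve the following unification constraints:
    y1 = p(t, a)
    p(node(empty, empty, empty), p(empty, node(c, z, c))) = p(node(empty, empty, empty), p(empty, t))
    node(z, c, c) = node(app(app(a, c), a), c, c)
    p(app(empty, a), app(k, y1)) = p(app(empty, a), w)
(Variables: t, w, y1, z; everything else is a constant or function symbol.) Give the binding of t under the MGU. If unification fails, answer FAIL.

Bind y1 := p(t, a); substituting into the one remaining equation that mentions y1 gives: p(app(empty, a), app(k, p(t, a))) = p(app(empty, a), w).
Decompose p/2: node(empty, empty, empty) = node(empty, empty, empty),  p(empty, node(c, z, c)) = p(empty, t).
Delete trivial equation node(empty, empty, empty) = node(empty, empty, empty).
Decompose p/2: empty = empty,  node(c, z, c) = t.
Delete trivial equation empty = empty.
Bind t := node(c, z, c); substituting into the one remaining equation that mentions t gives: p(app(empty, a), app(k, p(node(c, z, c), a))) = p(app(empty, a), w). Substituting into the earlier binding gives y1 := p(node(c, z, c), a).
Decompose node/3: z = app(app(a, c), a),  c = c,  c = c.
Bind z := app(app(a, c), a); substituting into the one remaining equation that mentions z gives: p(app(empty, a), app(k, p(node(c, app(app(a, c), a), c), a))) = p(app(empty, a), w). Substituting into the earlier bindings gives y1 := p(node(c, app(app(a, c), a), c), a), t := node(c, app(app(a, c), a), c).
Delete trivial equation c = c.
Delete trivial equation c = c.
Decompose p/2: app(empty, a) = app(empty, a),  app(k, p(node(c, app(app(a, c), a), c), a)) = w.
Delete trivial equation app(empty, a) = app(empty, a).
Bind w := app(k, p(node(c, app(app(a, c), a), c), a)).
MGU = { y1 -> p(node(c, app(app(a, c), a), c), a), t -> node(c, app(app(a, c), a), c), z -> app(app(a, c), a), w -> app(k, p(node(c, app(app(a, c), a), c), a)) }, so t -> node(c, app(app(a, c), a), c).

node(c, app(app(a, c), a), c)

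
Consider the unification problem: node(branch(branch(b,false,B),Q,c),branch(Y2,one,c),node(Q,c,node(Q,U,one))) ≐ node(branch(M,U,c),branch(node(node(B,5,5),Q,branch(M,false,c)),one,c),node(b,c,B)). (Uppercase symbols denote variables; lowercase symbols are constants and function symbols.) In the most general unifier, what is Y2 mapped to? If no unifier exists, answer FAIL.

Decompose node/3: branch(branch(b,false,B),Q,c) ≐ branch(M,U,c),  branch(Y2,one,c) ≐ branch(node(node(B,5,5),Q,branch(M,false,c)),one,c),  node(Q,c,node(Q,U,one)) ≐ node(b,c,B).
Decompose branch/3: branch(b,false,B) ≐ M,  Q ≐ U,  c ≐ c.
Bind M := branch(b,false,B); substituting into the one remaining equation that mentions M gives: branch(Y2,one,c) ≐ branch(node(node(B,5,5),Q,branch(branch(b,false,B),false,c)),one,c).
Bind Q := U; substituting into the 2 remaining equations that mention Q gives: branch(Y2,one,c) ≐ branch(node(node(B,5,5),U,branch(branch(b,false,B),false,c)),one,c),  node(U,c,node(U,U,one)) ≐ node(b,c,B).
Delete trivial equation c ≐ c.
Decompose branch/3: Y2 ≐ node(node(B,5,5),U,branch(branch(b,false,B),false,c)),  one ≐ one,  c ≐ c.
Bind Y2 := node(node(B,5,5),U,branch(branch(b,false,B),false,c)); no other remaining equation mentions Y2.
Delete trivial equation one ≐ one.
Delete trivial equation c ≐ c.
Decompose node/3: U ≐ b,  c ≐ c,  node(U,U,one) ≐ B.
Bind U := b; substituting into the one remaining equation that mentions U gives: node(b,b,one) ≐ B. Substituting into the earlier bindings gives Q := b, Y2 := node(node(B,5,5),b,branch(branch(b,false,B),false,c)).
Delete trivial equation c ≐ c.
Bind B := node(b,b,one). Substituting into the earlier bindings gives M := branch(b,false,node(b,b,one)), Y2 := node(node(node(b,b,one),5,5),b,branch(branch(b,false,node(b,b,one)),false,c)).
MGU = { M := branch(b,false,node(b,b,one)), Q := b, Y2 := node(node(node(b,b,one),5,5),b,branch(branch(b,false,node(b,b,one)),false,c)), U := b, B := node(b,b,one) }, so Y2 := node(node(node(b,b,one),5,5),b,branch(branch(b,false,node(b,b,one)),false,c)).

node(node(node(b,b,one),5,5),b,branch(branch(b,false,node(b,b,one)),false,c))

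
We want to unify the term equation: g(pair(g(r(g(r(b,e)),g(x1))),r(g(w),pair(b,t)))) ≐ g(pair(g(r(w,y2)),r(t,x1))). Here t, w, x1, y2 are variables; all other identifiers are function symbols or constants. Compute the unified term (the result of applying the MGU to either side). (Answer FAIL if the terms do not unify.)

g(pair(g(r(g(r(b,e)),g(pair(b,g(g(r(b,e))))))),r(g(g(r(b,e))),pair(b,g(g(r(b,e)))))))

Decompose g/1: pair(g(r(g(r(b,e)),g(x1))),r(g(w),pair(b,t))) ≐ pair(g(r(w,y2)),r(t,x1)).
Decompose pair/2: g(r(g(r(b,e)),g(x1))) ≐ g(r(w,y2)),  r(g(w),pair(b,t)) ≐ r(t,x1).
Decompose g/1: r(g(r(b,e)),g(x1)) ≐ r(w,y2).
Decompose r/2: g(r(b,e)) ≐ w,  g(x1) ≐ y2.
Bind w := g(r(b,e)); substituting into the one remaining equation that mentions w gives: r(g(g(r(b,e))),pair(b,t)) ≐ r(t,x1).
Bind y2 := g(x1); no other remaining equation mentions y2.
Decompose r/2: g(g(r(b,e))) ≐ t,  pair(b,t) ≐ x1.
Bind t := g(g(r(b,e))); substituting into the remaining equation gives: pair(b,g(g(r(b,e)))) ≐ x1.
Bind x1 := pair(b,g(g(r(b,e)))). Substituting into the earlier binding gives y2 := g(pair(b,g(g(r(b,e))))).
Applying the MGU to either side gives g(pair(g(r(g(r(b,e)),g(pair(b,g(g(r(b,e))))))),r(g(g(r(b,e))),pair(b,g(g(r(b,e))))))).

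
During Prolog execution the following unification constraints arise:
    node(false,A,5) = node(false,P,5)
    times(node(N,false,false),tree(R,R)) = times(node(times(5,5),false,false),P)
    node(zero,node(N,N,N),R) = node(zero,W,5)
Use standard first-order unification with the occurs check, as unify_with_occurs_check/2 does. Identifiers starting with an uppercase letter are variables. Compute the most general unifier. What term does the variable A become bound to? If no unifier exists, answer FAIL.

tree(5,5)

Decompose node/3: false = false,  A = P,  5 = 5.
Delete trivial equation false = false.
Bind A := P; no other remaining equation mentions A.
Delete trivial equation 5 = 5.
Decompose times/2: node(N,false,false) = node(times(5,5),false,false),  tree(R,R) = P.
Decompose node/3: N = times(5,5),  false = false,  false = false.
Bind N := times(5,5); substituting into the one remaining equation that mentions N gives: node(zero,node(times(5,5),times(5,5),times(5,5)),R) = node(zero,W,5).
Delete trivial equation false = false.
Delete trivial equation false = false.
Bind P := tree(R,R); no other remaining equation mentions P. Substituting into the earlier binding gives A := tree(R,R).
Decompose node/3: zero = zero,  node(times(5,5),times(5,5),times(5,5)) = W,  R = 5.
Delete trivial equation zero = zero.
Bind W := node(times(5,5),times(5,5),times(5,5)); no other remaining equation mentions W.
Bind R := 5. Substituting into the earlier bindings gives A := tree(5,5), P := tree(5,5).
MGU = { A ↦ tree(5,5), N ↦ times(5,5), P ↦ tree(5,5), W ↦ node(times(5,5),times(5,5),times(5,5)), R ↦ 5 }, so A ↦ tree(5,5).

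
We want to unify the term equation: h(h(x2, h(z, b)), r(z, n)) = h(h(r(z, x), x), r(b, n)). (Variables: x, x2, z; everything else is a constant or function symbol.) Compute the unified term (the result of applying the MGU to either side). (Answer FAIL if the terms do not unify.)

Decompose h/2: h(x2, h(z, b)) = h(r(z, x), x),  r(z, n) = r(b, n).
Decompose h/2: x2 = r(z, x),  h(z, b) = x.
Bind x2 := r(z, x); no other remaining equation mentions x2.
Bind x := h(z, b); no other remaining equation mentions x. Substituting into the earlier binding gives x2 := r(z, h(z, b)).
Decompose r/2: z = b,  n = n.
Bind z := b; no other remaining equation mentions z. Substituting into the earlier bindings gives x2 := r(b, h(b, b)), x := h(b, b).
Delete trivial equation n = n.
Applying the MGU to either side gives h(h(r(b, h(b, b)), h(b, b)), r(b, n)).

h(h(r(b, h(b, b)), h(b, b)), r(b, n))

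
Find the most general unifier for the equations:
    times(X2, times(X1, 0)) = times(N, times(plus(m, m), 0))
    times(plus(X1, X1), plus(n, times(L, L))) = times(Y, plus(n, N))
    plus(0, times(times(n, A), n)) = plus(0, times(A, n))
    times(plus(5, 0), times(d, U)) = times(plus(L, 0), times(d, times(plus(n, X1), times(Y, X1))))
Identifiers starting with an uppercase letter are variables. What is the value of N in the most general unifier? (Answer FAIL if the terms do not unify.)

Decompose times/2: X2 = N,  times(X1, 0) = times(plus(m, m), 0).
Bind X2 := N; no other remaining equation mentions X2.
Decompose times/2: X1 = plus(m, m),  0 = 0.
Bind X1 := plus(m, m); substituting into the 2 remaining equations that mention X1 gives: times(plus(plus(m, m), plus(m, m)), plus(n, times(L, L))) = times(Y, plus(n, N)),  times(plus(5, 0), times(d, U)) = times(plus(L, 0), times(d, times(plus(n, plus(m, m)), times(Y, plus(m, m))))).
Delete trivial equation 0 = 0.
Decompose times/2: plus(plus(m, m), plus(m, m)) = Y,  plus(n, times(L, L)) = plus(n, N).
Bind Y := plus(plus(m, m), plus(m, m)); substituting into the one remaining equation that mentions Y gives: times(plus(5, 0), times(d, U)) = times(plus(L, 0), times(d, times(plus(n, plus(m, m)), times(plus(plus(m, m), plus(m, m)), plus(m, m))))).
Decompose plus/2: n = n,  times(L, L) = N.
Delete trivial equation n = n.
Bind N := times(L, L); no other remaining equation mentions N. Substituting into the earlier binding gives X2 := times(L, L).
Decompose plus/2: 0 = 0,  times(times(n, A), n) = times(A, n).
Delete trivial equation 0 = 0.
Decompose times/2: times(n, A) = A,  n = n.
Occurs check fails: A occurs in times(n, A); the equation A = times(n, A) has no finite solution.

FAIL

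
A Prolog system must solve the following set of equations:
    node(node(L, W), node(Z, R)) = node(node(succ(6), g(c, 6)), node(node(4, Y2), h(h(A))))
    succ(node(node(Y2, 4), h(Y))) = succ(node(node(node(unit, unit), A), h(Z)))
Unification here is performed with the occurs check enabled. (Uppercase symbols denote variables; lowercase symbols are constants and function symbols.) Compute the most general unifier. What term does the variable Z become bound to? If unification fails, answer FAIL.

Decompose node/2: node(L, W) = node(succ(6), g(c, 6)),  node(Z, R) = node(node(4, Y2), h(h(A))).
Decompose node/2: L = succ(6),  W = g(c, 6).
Bind L := succ(6); no other remaining equation mentions L.
Bind W := g(c, 6); no other remaining equation mentions W.
Decompose node/2: Z = node(4, Y2),  R = h(h(A)).
Bind Z := node(4, Y2); substituting into the one remaining equation that mentions Z gives: succ(node(node(Y2, 4), h(Y))) = succ(node(node(node(unit, unit), A), h(node(4, Y2)))).
Bind R := h(h(A)); no other remaining equation mentions R.
Decompose succ/1: node(node(Y2, 4), h(Y)) = node(node(node(unit, unit), A), h(node(4, Y2))).
Decompose node/2: node(Y2, 4) = node(node(unit, unit), A),  h(Y) = h(node(4, Y2)).
Decompose node/2: Y2 = node(unit, unit),  4 = A.
Bind Y2 := node(unit, unit); substituting into the one remaining equation that mentions Y2 gives: h(Y) = h(node(4, node(unit, unit))). Substituting into the earlier binding gives Z := node(4, node(unit, unit)).
Bind A := 4; no other remaining equation mentions A. Substituting into the earlier binding gives R := h(h(4)).
Decompose h/1: Y = node(4, node(unit, unit)).
Bind Y := node(4, node(unit, unit)).
MGU = { L = succ(6), W = g(c, 6), Z = node(4, node(unit, unit)), R = h(h(4)), Y2 = node(unit, unit), A = 4, Y = node(4, node(unit, unit)) }, so Z = node(4, node(unit, unit)).

node(4, node(unit, unit))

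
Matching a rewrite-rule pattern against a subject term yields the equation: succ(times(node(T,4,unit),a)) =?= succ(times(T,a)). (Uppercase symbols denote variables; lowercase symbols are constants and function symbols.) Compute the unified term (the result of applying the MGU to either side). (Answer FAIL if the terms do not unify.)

FAIL

Decompose succ/1: times(node(T,4,unit),a) =?= times(T,a).
Decompose times/2: node(T,4,unit) =?= T,  a =?= a.
Occurs check fails: T occurs in node(T,4,unit); the equation T =?= node(T,4,unit) has no finite solution.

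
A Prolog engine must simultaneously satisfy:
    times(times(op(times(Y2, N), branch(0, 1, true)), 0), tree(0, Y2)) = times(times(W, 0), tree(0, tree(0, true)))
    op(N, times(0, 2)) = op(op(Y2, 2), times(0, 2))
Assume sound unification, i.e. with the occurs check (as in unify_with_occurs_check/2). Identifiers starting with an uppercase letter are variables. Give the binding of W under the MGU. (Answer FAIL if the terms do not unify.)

Decompose times/2: times(op(times(Y2, N), branch(0, 1, true)), 0) = times(W, 0),  tree(0, Y2) = tree(0, tree(0, true)).
Decompose times/2: op(times(Y2, N), branch(0, 1, true)) = W,  0 = 0.
Bind W := op(times(Y2, N), branch(0, 1, true)); no other remaining equation mentions W.
Delete trivial equation 0 = 0.
Decompose tree/2: 0 = 0,  Y2 = tree(0, true).
Delete trivial equation 0 = 0.
Bind Y2 := tree(0, true); substituting into the remaining equation gives: op(N, times(0, 2)) = op(op(tree(0, true), 2), times(0, 2)). Substituting into the earlier binding gives W := op(times(tree(0, true), N), branch(0, 1, true)).
Decompose op/2: N = op(tree(0, true), 2),  times(0, 2) = times(0, 2).
Bind N := op(tree(0, true), 2); no other remaining equation mentions N. Substituting into the earlier binding gives W := op(times(tree(0, true), op(tree(0, true), 2)), branch(0, 1, true)).
Delete trivial equation times(0, 2) = times(0, 2).
MGU = { W = op(times(tree(0, true), op(tree(0, true), 2)), branch(0, 1, true)), Y2 = tree(0, true), N = op(tree(0, true), 2) }, so W = op(times(tree(0, true), op(tree(0, true), 2)), branch(0, 1, true)).

op(times(tree(0, true), op(tree(0, true), 2)), branch(0, 1, true))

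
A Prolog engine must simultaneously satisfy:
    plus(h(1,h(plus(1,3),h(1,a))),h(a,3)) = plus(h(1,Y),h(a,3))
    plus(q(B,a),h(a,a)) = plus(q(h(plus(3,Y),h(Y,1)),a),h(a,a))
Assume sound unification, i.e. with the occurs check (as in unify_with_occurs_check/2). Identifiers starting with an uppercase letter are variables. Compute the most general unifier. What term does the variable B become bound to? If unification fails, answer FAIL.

Decompose plus/2: h(1,h(plus(1,3),h(1,a))) = h(1,Y),  h(a,3) = h(a,3).
Decompose h/2: 1 = 1,  h(plus(1,3),h(1,a)) = Y.
Delete trivial equation 1 = 1.
Bind Y := h(plus(1,3),h(1,a)); substituting into the one remaining equation that mentions Y gives: plus(q(B,a),h(a,a)) = plus(q(h(plus(3,h(plus(1,3),h(1,a))),h(h(plus(1,3),h(1,a)),1)),a),h(a,a)).
Delete trivial equation h(a,3) = h(a,3).
Decompose plus/2: q(B,a) = q(h(plus(3,h(plus(1,3),h(1,a))),h(h(plus(1,3),h(1,a)),1)),a),  h(a,a) = h(a,a).
Decompose q/2: B = h(plus(3,h(plus(1,3),h(1,a))),h(h(plus(1,3),h(1,a)),1)),  a = a.
Bind B := h(plus(3,h(plus(1,3),h(1,a))),h(h(plus(1,3),h(1,a)),1)); no other remaining equation mentions B.
Delete trivial equation a = a.
Delete trivial equation h(a,a) = h(a,a).
MGU = { Y -> h(plus(1,3),h(1,a)), B -> h(plus(3,h(plus(1,3),h(1,a))),h(h(plus(1,3),h(1,a)),1)) }, so B -> h(plus(3,h(plus(1,3),h(1,a))),h(h(plus(1,3),h(1,a)),1)).

h(plus(3,h(plus(1,3),h(1,a))),h(h(plus(1,3),h(1,a)),1))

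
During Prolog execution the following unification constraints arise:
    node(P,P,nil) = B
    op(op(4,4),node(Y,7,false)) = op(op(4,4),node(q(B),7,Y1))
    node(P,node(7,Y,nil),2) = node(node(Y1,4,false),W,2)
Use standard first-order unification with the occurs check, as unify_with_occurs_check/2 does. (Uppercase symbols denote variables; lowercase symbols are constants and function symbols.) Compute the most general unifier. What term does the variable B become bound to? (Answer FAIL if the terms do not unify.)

Bind B := node(P,P,nil); substituting into the one remaining equation that mentions B gives: op(op(4,4),node(Y,7,false)) = op(op(4,4),node(q(node(P,P,nil)),7,Y1)).
Decompose op/2: op(4,4) = op(4,4),  node(Y,7,false) = node(q(node(P,P,nil)),7,Y1).
Delete trivial equation op(4,4) = op(4,4).
Decompose node/3: Y = q(node(P,P,nil)),  7 = 7,  false = Y1.
Bind Y := q(node(P,P,nil)); substituting into the one remaining equation that mentions Y gives: node(P,node(7,q(node(P,P,nil)),nil),2) = node(node(Y1,4,false),W,2).
Delete trivial equation 7 = 7.
Bind Y1 := false; substituting into the remaining equation gives: node(P,node(7,q(node(P,P,nil)),nil),2) = node(node(false,4,false),W,2).
Decompose node/3: P = node(false,4,false),  node(7,q(node(P,P,nil)),nil) = W,  2 = 2.
Bind P := node(false,4,false); substituting into the one remaining equation that mentions P gives: node(7,q(node(node(false,4,false),node(false,4,false),nil)),nil) = W. Substituting into the earlier bindings gives B := node(node(false,4,false),node(false,4,false),nil), Y := q(node(node(false,4,false),node(false,4,false),nil)).
Bind W := node(7,q(node(node(false,4,false),node(false,4,false),nil)),nil); no other remaining equation mentions W.
Delete trivial equation 2 = 2.
MGU = { B ↦ node(node(false,4,false),node(false,4,false),nil), Y ↦ q(node(node(false,4,false),node(false,4,false),nil)), Y1 ↦ false, P ↦ node(false,4,false), W ↦ node(7,q(node(node(false,4,false),node(false,4,false),nil)),nil) }, so B ↦ node(node(false,4,false),node(false,4,false),nil).

node(node(false,4,false),node(false,4,false),nil)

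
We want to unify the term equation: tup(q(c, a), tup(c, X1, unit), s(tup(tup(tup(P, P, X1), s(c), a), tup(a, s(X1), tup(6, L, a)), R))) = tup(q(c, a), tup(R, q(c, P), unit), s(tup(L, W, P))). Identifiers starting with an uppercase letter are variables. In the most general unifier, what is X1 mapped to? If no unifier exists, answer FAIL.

Decompose tup/3: q(c, a) = q(c, a),  tup(c, X1, unit) = tup(R, q(c, P), unit),  s(tup(tup(tup(P, P, X1), s(c), a), tup(a, s(X1), tup(6, L, a)), R)) = s(tup(L, W, P)).
Delete trivial equation q(c, a) = q(c, a).
Decompose tup/3: c = R,  X1 = q(c, P),  unit = unit.
Bind R := c; substituting into the one remaining equation that mentions R gives: s(tup(tup(tup(P, P, X1), s(c), a), tup(a, s(X1), tup(6, L, a)), c)) = s(tup(L, W, P)).
Bind X1 := q(c, P); substituting into the one remaining equation that mentions X1 gives: s(tup(tup(tup(P, P, q(c, P)), s(c), a), tup(a, s(q(c, P)), tup(6, L, a)), c)) = s(tup(L, W, P)).
Delete trivial equation unit = unit.
Decompose s/1: tup(tup(tup(P, P, q(c, P)), s(c), a), tup(a, s(q(c, P)), tup(6, L, a)), c) = tup(L, W, P).
Decompose tup/3: tup(tup(P, P, q(c, P)), s(c), a) = L,  tup(a, s(q(c, P)), tup(6, L, a)) = W,  c = P.
Bind L := tup(tup(P, P, q(c, P)), s(c), a); substituting into the one remaining equation that mentions L gives: tup(a, s(q(c, P)), tup(6, tup(tup(P, P, q(c, P)), s(c), a), a)) = W.
Bind W := tup(a, s(q(c, P)), tup(6, tup(tup(P, P, q(c, P)), s(c), a), a)); no other remaining equation mentions W.
Bind P := c. Substituting into the earlier bindings gives X1 := q(c, c), L := tup(tup(c, c, q(c, c)), s(c), a), W := tup(a, s(q(c, c)), tup(6, tup(tup(c, c, q(c, c)), s(c), a), a)).
MGU = { R := c, X1 := q(c, c), L := tup(tup(c, c, q(c, c)), s(c), a), W := tup(a, s(q(c, c)), tup(6, tup(tup(c, c, q(c, c)), s(c), a), a)), P := c }, so X1 := q(c, c).

q(c, c)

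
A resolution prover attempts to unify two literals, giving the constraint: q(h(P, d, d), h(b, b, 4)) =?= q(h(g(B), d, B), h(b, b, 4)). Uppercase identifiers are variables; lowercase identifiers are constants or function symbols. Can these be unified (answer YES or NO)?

Decompose q/2: h(P, d, d) =?= h(g(B), d, B),  h(b, b, 4) =?= h(b, b, 4).
Decompose h/3: P =?= g(B),  d =?= d,  d =?= B.
Bind P := g(B); no other remaining equation mentions P.
Delete trivial equation d =?= d.
Bind B := d; no other remaining equation mentions B. Substituting into the earlier binding gives P := g(d).
Delete trivial equation h(b, b, 4) =?= h(b, b, 4).
No equations remain and no clash or occurs-check failure arose, so a unifier exists.

YES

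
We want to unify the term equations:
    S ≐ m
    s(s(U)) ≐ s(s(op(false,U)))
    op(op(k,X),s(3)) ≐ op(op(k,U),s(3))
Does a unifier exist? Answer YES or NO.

Bind S := m; no other remaining equation mentions S.
Decompose s/1: s(U) ≐ s(op(false,U)).
Decompose s/1: U ≐ op(false,U).
Occurs check fails: U occurs in op(false,U); the equation U ≐ op(false,U) has no finite solution.

NO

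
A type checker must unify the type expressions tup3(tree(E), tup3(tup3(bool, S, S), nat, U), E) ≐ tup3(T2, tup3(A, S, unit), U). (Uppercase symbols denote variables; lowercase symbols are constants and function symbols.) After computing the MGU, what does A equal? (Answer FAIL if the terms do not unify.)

tup3(bool, nat, nat)

Decompose tup3/3: tree(E) ≐ T2,  tup3(tup3(bool, S, S), nat, U) ≐ tup3(A, S, unit),  E ≐ U.
Bind T2 := tree(E); no other remaining equation mentions T2.
Decompose tup3/3: tup3(bool, S, S) ≐ A,  nat ≐ S,  U ≐ unit.
Bind A := tup3(bool, S, S); no other remaining equation mentions A.
Bind S := nat; no other remaining equation mentions S. Substituting into the earlier binding gives A := tup3(bool, nat, nat).
Bind U := unit; substituting into the remaining equation gives: E ≐ unit.
Bind E := unit. Substituting into the earlier binding gives T2 := tree(unit).
MGU = { T2 ↦ tree(unit), A ↦ tup3(bool, nat, nat), S ↦ nat, U ↦ unit, E ↦ unit }, so A ↦ tup3(bool, nat, nat).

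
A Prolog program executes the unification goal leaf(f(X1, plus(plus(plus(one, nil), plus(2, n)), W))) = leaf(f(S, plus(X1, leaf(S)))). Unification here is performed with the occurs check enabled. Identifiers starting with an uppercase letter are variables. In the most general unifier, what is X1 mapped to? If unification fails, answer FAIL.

Decompose leaf/1: f(X1, plus(plus(plus(one, nil), plus(2, n)), W)) = f(S, plus(X1, leaf(S))).
Decompose f/2: X1 = S,  plus(plus(plus(one, nil), plus(2, n)), W) = plus(X1, leaf(S)).
Bind X1 := S; substituting into the remaining equation gives: plus(plus(plus(one, nil), plus(2, n)), W) = plus(S, leaf(S)).
Decompose plus/2: plus(plus(one, nil), plus(2, n)) = S,  W = leaf(S).
Bind S := plus(plus(one, nil), plus(2, n)); substituting into the remaining equation gives: W = leaf(plus(plus(one, nil), plus(2, n))). Substituting into the earlier binding gives X1 := plus(plus(one, nil), plus(2, n)).
Bind W := leaf(plus(plus(one, nil), plus(2, n))).
MGU = { X1 -> plus(plus(one, nil), plus(2, n)), S -> plus(plus(one, nil), plus(2, n)), W -> leaf(plus(plus(one, nil), plus(2, n))) }, so X1 -> plus(plus(one, nil), plus(2, n)).

plus(plus(one, nil), plus(2, n))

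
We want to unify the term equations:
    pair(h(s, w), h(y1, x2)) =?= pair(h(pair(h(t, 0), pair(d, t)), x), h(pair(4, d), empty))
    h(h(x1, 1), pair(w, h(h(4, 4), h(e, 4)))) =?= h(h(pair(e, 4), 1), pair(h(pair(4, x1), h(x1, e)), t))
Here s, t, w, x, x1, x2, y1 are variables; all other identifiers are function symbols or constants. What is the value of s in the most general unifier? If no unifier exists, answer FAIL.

pair(h(h(h(4, 4), h(e, 4)), 0), pair(d, h(h(4, 4), h(e, 4))))

Decompose pair/2: h(s, w) =?= h(pair(h(t, 0), pair(d, t)), x),  h(y1, x2) =?= h(pair(4, d), empty).
Decompose h/2: s =?= pair(h(t, 0), pair(d, t)),  w =?= x.
Bind s := pair(h(t, 0), pair(d, t)); no other remaining equation mentions s.
Bind w := x; substituting into the one remaining equation that mentions w gives: h(h(x1, 1), pair(x, h(h(4, 4), h(e, 4)))) =?= h(h(pair(e, 4), 1), pair(h(pair(4, x1), h(x1, e)), t)).
Decompose h/2: y1 =?= pair(4, d),  x2 =?= empty.
Bind y1 := pair(4, d); no other remaining equation mentions y1.
Bind x2 := empty; no other remaining equation mentions x2.
Decompose h/2: h(x1, 1) =?= h(pair(e, 4), 1),  pair(x, h(h(4, 4), h(e, 4))) =?= pair(h(pair(4, x1), h(x1, e)), t).
Decompose h/2: x1 =?= pair(e, 4),  1 =?= 1.
Bind x1 := pair(e, 4); substituting into the one remaining equation that mentions x1 gives: pair(x, h(h(4, 4), h(e, 4))) =?= pair(h(pair(4, pair(e, 4)), h(pair(e, 4), e)), t).
Delete trivial equation 1 =?= 1.
Decompose pair/2: x =?= h(pair(4, pair(e, 4)), h(pair(e, 4), e)),  h(h(4, 4), h(e, 4)) =?= t.
Bind x := h(pair(4, pair(e, 4)), h(pair(e, 4), e)); no other remaining equation mentions x. Substituting into the earlier binding gives w := h(pair(4, pair(e, 4)), h(pair(e, 4), e)).
Bind t := h(h(4, 4), h(e, 4)). Substituting into the earlier binding gives s := pair(h(h(h(4, 4), h(e, 4)), 0), pair(d, h(h(4, 4), h(e, 4)))).
MGU = { s -> pair(h(h(h(4, 4), h(e, 4)), 0), pair(d, h(h(4, 4), h(e, 4)))), w -> h(pair(4, pair(e, 4)), h(pair(e, 4), e)), y1 -> pair(4, d), x2 -> empty, x1 -> pair(e, 4), x -> h(pair(4, pair(e, 4)), h(pair(e, 4), e)), t -> h(h(4, 4), h(e, 4)) }, so s -> pair(h(h(h(4, 4), h(e, 4)), 0), pair(d, h(h(4, 4), h(e, 4)))).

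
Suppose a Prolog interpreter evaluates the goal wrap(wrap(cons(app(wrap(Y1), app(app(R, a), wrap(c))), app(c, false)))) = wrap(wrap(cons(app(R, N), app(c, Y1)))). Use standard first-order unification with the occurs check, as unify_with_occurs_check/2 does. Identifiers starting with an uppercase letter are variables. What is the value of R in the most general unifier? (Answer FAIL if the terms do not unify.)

wrap(false)

Decompose wrap/1: wrap(cons(app(wrap(Y1), app(app(R, a), wrap(c))), app(c, false))) = wrap(cons(app(R, N), app(c, Y1))).
Decompose wrap/1: cons(app(wrap(Y1), app(app(R, a), wrap(c))), app(c, false)) = cons(app(R, N), app(c, Y1)).
Decompose cons/2: app(wrap(Y1), app(app(R, a), wrap(c))) = app(R, N),  app(c, false) = app(c, Y1).
Decompose app/2: wrap(Y1) = R,  app(app(R, a), wrap(c)) = N.
Bind R := wrap(Y1); substituting into the one remaining equation that mentions R gives: app(app(wrap(Y1), a), wrap(c)) = N.
Bind N := app(app(wrap(Y1), a), wrap(c)); no other remaining equation mentions N.
Decompose app/2: c = c,  false = Y1.
Delete trivial equation c = c.
Bind Y1 := false. Substituting into the earlier bindings gives R := wrap(false), N := app(app(wrap(false), a), wrap(c)).
MGU = { R = wrap(false), N = app(app(wrap(false), a), wrap(c)), Y1 = false }, so R = wrap(false).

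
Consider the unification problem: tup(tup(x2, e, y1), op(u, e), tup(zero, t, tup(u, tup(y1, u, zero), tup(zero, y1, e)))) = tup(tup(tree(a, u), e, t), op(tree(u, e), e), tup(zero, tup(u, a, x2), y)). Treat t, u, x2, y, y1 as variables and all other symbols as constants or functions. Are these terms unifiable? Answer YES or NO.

NO

Decompose tup/3: tup(x2, e, y1) = tup(tree(a, u), e, t),  op(u, e) = op(tree(u, e), e),  tup(zero, t, tup(u, tup(y1, u, zero), tup(zero, y1, e))) = tup(zero, tup(u, a, x2), y).
Decompose tup/3: x2 = tree(a, u),  e = e,  y1 = t.
Bind x2 := tree(a, u); substituting into the one remaining equation that mentions x2 gives: tup(zero, t, tup(u, tup(y1, u, zero), tup(zero, y1, e))) = tup(zero, tup(u, a, tree(a, u)), y).
Delete trivial equation e = e.
Bind y1 := t; substituting into the one remaining equation that mentions y1 gives: tup(zero, t, tup(u, tup(t, u, zero), tup(zero, t, e))) = tup(zero, tup(u, a, tree(a, u)), y).
Decompose op/2: u = tree(u, e),  e = e.
Occurs check fails: u occurs in tree(u, e); the equation u = tree(u, e) has no finite solution.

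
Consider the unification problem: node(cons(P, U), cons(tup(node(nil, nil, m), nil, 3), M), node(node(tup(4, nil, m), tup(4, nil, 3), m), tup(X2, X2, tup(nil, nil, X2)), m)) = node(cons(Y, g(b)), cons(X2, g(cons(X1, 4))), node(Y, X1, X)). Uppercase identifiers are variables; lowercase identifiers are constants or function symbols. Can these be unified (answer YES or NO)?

Decompose node/3: cons(P, U) = cons(Y, g(b)),  cons(tup(node(nil, nil, m), nil, 3), M) = cons(X2, g(cons(X1, 4))),  node(node(tup(4, nil, m), tup(4, nil, 3), m), tup(X2, X2, tup(nil, nil, X2)), m) = node(Y, X1, X).
Decompose cons/2: P = Y,  U = g(b).
Bind P := Y; no other remaining equation mentions P.
Bind U := g(b); no other remaining equation mentions U.
Decompose cons/2: tup(node(nil, nil, m), nil, 3) = X2,  M = g(cons(X1, 4)).
Bind X2 := tup(node(nil, nil, m), nil, 3); substituting into the one remaining equation that mentions X2 gives: node(node(tup(4, nil, m), tup(4, nil, 3), m), tup(tup(node(nil, nil, m), nil, 3), tup(node(nil, nil, m), nil, 3), tup(nil, nil, tup(node(nil, nil, m), nil, 3))), m) = node(Y, X1, X).
Bind M := g(cons(X1, 4)); no other remaining equation mentions M.
Decompose node/3: node(tup(4, nil, m), tup(4, nil, 3), m) = Y,  tup(tup(node(nil, nil, m), nil, 3), tup(node(nil, nil, m), nil, 3), tup(nil, nil, tup(node(nil, nil, m), nil, 3))) = X1,  m = X.
Bind Y := node(tup(4, nil, m), tup(4, nil, 3), m); no other remaining equation mentions Y. Substituting into the earlier binding gives P := node(tup(4, nil, m), tup(4, nil, 3), m).
Bind X1 := tup(tup(node(nil, nil, m), nil, 3), tup(node(nil, nil, m), nil, 3), tup(nil, nil, tup(node(nil, nil, m), nil, 3))); no other remaining equation mentions X1. Substituting into the earlier binding gives M := g(cons(tup(tup(node(nil, nil, m), nil, 3), tup(node(nil, nil, m), nil, 3), tup(nil, nil, tup(node(nil, nil, m), nil, 3))), 4)).
Bind X := m.
No equations remain and no clash or occurs-check failure arose, so a unifier exists.

YES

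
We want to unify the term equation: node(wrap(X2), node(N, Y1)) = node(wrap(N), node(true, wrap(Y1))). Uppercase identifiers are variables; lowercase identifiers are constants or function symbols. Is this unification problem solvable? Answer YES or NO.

NO

Decompose node/2: wrap(X2) = wrap(N),  node(N, Y1) = node(true, wrap(Y1)).
Decompose wrap/1: X2 = N.
Bind X2 := N; no other remaining equation mentions X2.
Decompose node/2: N = true,  Y1 = wrap(Y1).
Bind N := true; no other remaining equation mentions N. Substituting into the earlier binding gives X2 := true.
Occurs check fails: Y1 occurs in wrap(Y1); the equation Y1 = wrap(Y1) has no finite solution.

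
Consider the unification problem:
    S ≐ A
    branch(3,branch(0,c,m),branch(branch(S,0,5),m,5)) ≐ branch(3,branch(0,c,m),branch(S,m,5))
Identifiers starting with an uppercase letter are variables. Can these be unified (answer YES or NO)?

NO

Bind S := A; substituting into the remaining equation gives: branch(3,branch(0,c,m),branch(branch(A,0,5),m,5)) ≐ branch(3,branch(0,c,m),branch(A,m,5)).
Decompose branch/3: 3 ≐ 3,  branch(0,c,m) ≐ branch(0,c,m),  branch(branch(A,0,5),m,5) ≐ branch(A,m,5).
Delete trivial equation 3 ≐ 3.
Delete trivial equation branch(0,c,m) ≐ branch(0,c,m).
Decompose branch/3: branch(A,0,5) ≐ A,  m ≐ m,  5 ≐ 5.
Occurs check fails: A occurs in branch(A,0,5); the equation A ≐ branch(A,0,5) has no finite solution.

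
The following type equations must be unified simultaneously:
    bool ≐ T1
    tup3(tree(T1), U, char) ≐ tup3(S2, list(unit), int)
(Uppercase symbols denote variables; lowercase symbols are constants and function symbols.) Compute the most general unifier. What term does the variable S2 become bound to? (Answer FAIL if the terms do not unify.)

Bind T1 := bool; substituting into the remaining equation gives: tup3(tree(bool), U, char) ≐ tup3(S2, list(unit), int).
Decompose tup3/3: tree(bool) ≐ S2,  U ≐ list(unit),  char ≐ int.
Bind S2 := tree(bool); no other remaining equation mentions S2.
Bind U := list(unit); no other remaining equation mentions U.
Clash: constants char and int differ; no unifier exists.

FAIL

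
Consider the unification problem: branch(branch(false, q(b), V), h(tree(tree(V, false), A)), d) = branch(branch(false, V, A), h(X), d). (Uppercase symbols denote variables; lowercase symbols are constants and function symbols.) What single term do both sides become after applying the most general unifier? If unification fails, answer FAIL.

Decompose branch/3: branch(false, q(b), V) = branch(false, V, A),  h(tree(tree(V, false), A)) = h(X),  d = d.
Decompose branch/3: false = false,  q(b) = V,  V = A.
Delete trivial equation false = false.
Bind V := q(b); substituting into the 2 remaining equations that mention V gives: q(b) = A,  h(tree(tree(q(b), false), A)) = h(X).
Bind A := q(b); substituting into the one remaining equation that mentions A gives: h(tree(tree(q(b), false), q(b))) = h(X).
Decompose h/1: tree(tree(q(b), false), q(b)) = X.
Bind X := tree(tree(q(b), false), q(b)); no other remaining equation mentions X.
Delete trivial equation d = d.
Applying the MGU to either side gives branch(branch(false, q(b), q(b)), h(tree(tree(q(b), false), q(b))), d).

branch(branch(false, q(b), q(b)), h(tree(tree(q(b), false), q(b))), d)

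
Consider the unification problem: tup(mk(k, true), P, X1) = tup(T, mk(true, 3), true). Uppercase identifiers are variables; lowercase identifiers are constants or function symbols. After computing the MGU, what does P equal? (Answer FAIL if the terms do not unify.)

Decompose tup/3: mk(k, true) = T,  P = mk(true, 3),  X1 = true.
Bind T := mk(k, true); no other remaining equation mentions T.
Bind P := mk(true, 3); no other remaining equation mentions P.
Bind X1 := true.
MGU = { T := mk(k, true), P := mk(true, 3), X1 := true }, so P := mk(true, 3).

mk(true, 3)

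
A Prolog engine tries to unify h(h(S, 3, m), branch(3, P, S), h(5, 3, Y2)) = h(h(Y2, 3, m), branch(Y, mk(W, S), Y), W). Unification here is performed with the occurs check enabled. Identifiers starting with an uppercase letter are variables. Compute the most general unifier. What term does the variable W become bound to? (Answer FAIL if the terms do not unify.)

Decompose h/3: h(S, 3, m) = h(Y2, 3, m),  branch(3, P, S) = branch(Y, mk(W, S), Y),  h(5, 3, Y2) = W.
Decompose h/3: S = Y2,  3 = 3,  m = m.
Bind S := Y2; substituting into the one remaining equation that mentions S gives: branch(3, P, Y2) = branch(Y, mk(W, Y2), Y).
Delete trivial equation 3 = 3.
Delete trivial equation m = m.
Decompose branch/3: 3 = Y,  P = mk(W, Y2),  Y2 = Y.
Bind Y := 3; substituting into the one remaining equation that mentions Y gives: Y2 = 3.
Bind P := mk(W, Y2); no other remaining equation mentions P.
Bind Y2 := 3; substituting into the remaining equation gives: h(5, 3, 3) = W. Substituting into the earlier bindings gives S := 3, P := mk(W, 3).
Bind W := h(5, 3, 3). Substituting into the earlier binding gives P := mk(h(5, 3, 3), 3).
MGU = { S -> 3, Y -> 3, P -> mk(h(5, 3, 3), 3), Y2 -> 3, W -> h(5, 3, 3) }, so W -> h(5, 3, 3).

h(5, 3, 3)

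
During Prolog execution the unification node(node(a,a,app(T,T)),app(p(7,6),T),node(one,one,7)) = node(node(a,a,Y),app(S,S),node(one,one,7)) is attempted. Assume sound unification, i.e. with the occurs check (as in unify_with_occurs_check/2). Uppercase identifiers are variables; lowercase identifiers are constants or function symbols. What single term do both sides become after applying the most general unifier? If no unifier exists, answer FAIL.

Decompose node/3: node(a,a,app(T,T)) = node(a,a,Y),  app(p(7,6),T) = app(S,S),  node(one,one,7) = node(one,one,7).
Decompose node/3: a = a,  a = a,  app(T,T) = Y.
Delete trivial equation a = a.
Delete trivial equation a = a.
Bind Y := app(T,T); no other remaining equation mentions Y.
Decompose app/2: p(7,6) = S,  T = S.
Bind S := p(7,6); substituting into the one remaining equation that mentions S gives: T = p(7,6).
Bind T := p(7,6); no other remaining equation mentions T. Substituting into the earlier binding gives Y := app(p(7,6),p(7,6)).
Delete trivial equation node(one,one,7) = node(one,one,7).
Applying the MGU to either side gives node(node(a,a,app(p(7,6),p(7,6))),app(p(7,6),p(7,6)),node(one,one,7)).

node(node(a,a,app(p(7,6),p(7,6))),app(p(7,6),p(7,6)),node(one,one,7))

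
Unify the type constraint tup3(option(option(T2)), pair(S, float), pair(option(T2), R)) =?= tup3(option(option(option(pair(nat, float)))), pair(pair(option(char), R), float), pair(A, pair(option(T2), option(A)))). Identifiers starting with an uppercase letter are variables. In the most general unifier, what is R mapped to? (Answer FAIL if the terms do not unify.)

pair(option(option(pair(nat, float))), option(option(option(pair(nat, float)))))

Decompose tup3/3: option(option(T2)) =?= option(option(option(pair(nat, float)))),  pair(S, float) =?= pair(pair(option(char), R), float),  pair(option(T2), R) =?= pair(A, pair(option(T2), option(A))).
Decompose option/1: option(T2) =?= option(option(pair(nat, float))).
Decompose option/1: T2 =?= option(pair(nat, float)).
Bind T2 := option(pair(nat, float)); substituting into the one remaining equation that mentions T2 gives: pair(option(option(pair(nat, float))), R) =?= pair(A, pair(option(option(pair(nat, float))), option(A))).
Decompose pair/2: S =?= pair(option(char), R),  float =?= float.
Bind S := pair(option(char), R); no other remaining equation mentions S.
Delete trivial equation float =?= float.
Decompose pair/2: option(option(pair(nat, float))) =?= A,  R =?= pair(option(option(pair(nat, float))), option(A)).
Bind A := option(option(pair(nat, float))); substituting into the remaining equation gives: R =?= pair(option(option(pair(nat, float))), option(option(option(pair(nat, float))))).
Bind R := pair(option(option(pair(nat, float))), option(option(option(pair(nat, float))))). Substituting into the earlier binding gives S := pair(option(char), pair(option(option(pair(nat, float))), option(option(option(pair(nat, float)))))).
MGU = { T2 -> option(pair(nat, float)), S -> pair(option(char), pair(option(option(pair(nat, float))), option(option(option(pair(nat, float)))))), A -> option(option(pair(nat, float))), R -> pair(option(option(pair(nat, float))), option(option(option(pair(nat, float))))) }, so R -> pair(option(option(pair(nat, float))), option(option(option(pair(nat, float))))).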